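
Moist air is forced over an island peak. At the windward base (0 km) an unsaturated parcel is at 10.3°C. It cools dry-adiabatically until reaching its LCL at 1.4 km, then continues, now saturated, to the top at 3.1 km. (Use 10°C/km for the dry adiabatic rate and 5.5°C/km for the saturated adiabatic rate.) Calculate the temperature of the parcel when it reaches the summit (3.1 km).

-13.05°C

Dry to 1400 m: -10 × 1.4 km = -14°C, so T = -3.7°C.
Saturated to 3100 m: -5.5 × 1.7 km = -9.35°C, so T = -13.05°C.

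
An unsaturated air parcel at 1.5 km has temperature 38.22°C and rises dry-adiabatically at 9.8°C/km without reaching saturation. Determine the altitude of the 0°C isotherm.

5.4 km

Height above start = (38.22 − 0) / 9.8 = 3.9 km
Altitude = 1500 m + 3900 m = 5400 m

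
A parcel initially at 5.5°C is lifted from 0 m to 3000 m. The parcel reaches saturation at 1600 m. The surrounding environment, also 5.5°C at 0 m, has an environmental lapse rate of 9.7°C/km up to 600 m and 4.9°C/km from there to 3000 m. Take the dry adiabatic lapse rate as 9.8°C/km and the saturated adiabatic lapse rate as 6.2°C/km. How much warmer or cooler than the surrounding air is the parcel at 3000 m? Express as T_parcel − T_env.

-6.78°C (parcel cooler than environment)

Parcel:
  0 → 1600 m (dry, 9.8°C/km): ΔT = -9.8 × 1.6 = -15.68°C → T = -10.18°C
  1600 → 3000 m (saturated, 6.2°C/km): ΔT = -6.2 × 1.4 = -8.68°C → T = -18.86°C
Environment:
  0 → 600 m (environment, lower layer, 9.7°C/km): ΔT = -9.7 × 0.6 = -5.82°C → T = -0.32°C
  600 → 3000 m (environment, upper layer, 4.9°C/km): ΔT = -4.9 × 2.4 = -11.76°C → T = -12.08°C
T_parcel − T_env = -18.86 − (-12.08) = -6.78°C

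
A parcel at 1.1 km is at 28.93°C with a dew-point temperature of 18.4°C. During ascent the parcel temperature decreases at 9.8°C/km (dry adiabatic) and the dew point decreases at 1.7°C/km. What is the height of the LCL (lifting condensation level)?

T and T_d converge at 9.8 − 1.7 = 8.1°C per km
Height above start = (28.93 − 18.4) / 8.1 = 1.3 km
LCL altitude = 1100 m + 1300 m = 2400 m

2.4 km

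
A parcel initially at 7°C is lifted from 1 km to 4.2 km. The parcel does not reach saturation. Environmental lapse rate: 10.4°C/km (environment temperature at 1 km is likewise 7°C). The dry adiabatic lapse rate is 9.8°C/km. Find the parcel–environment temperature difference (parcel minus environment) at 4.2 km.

Parcel:
  Dry to 4200 m: -9.8 × 3.2 km = -31.36°C, so T = -24.36°C.
Environment:
  Environment to 4200 m: -10.4 × 3.2 km = -33.28°C, so T = -26.28°C.
T_parcel − T_env = -24.36 − (-26.28) = +1.92°C

+1.92°C (parcel warmer than environment)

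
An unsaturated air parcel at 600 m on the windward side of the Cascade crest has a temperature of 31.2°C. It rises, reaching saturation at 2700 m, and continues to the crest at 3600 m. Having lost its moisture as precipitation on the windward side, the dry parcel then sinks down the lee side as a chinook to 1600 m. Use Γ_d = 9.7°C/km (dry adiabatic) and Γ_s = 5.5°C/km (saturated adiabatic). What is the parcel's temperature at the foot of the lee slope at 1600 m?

600 → 2700 m (dry, 9.7°C/km): ΔT = -9.7 × 2.1 = -20.37°C → T = 10.83°C
2700 → 3600 m (saturated, 5.5°C/km): ΔT = -5.5 × 0.9 = -4.95°C → T = 5.88°C
3600 → 1600 m (dry descent, 9.7°C/km): ΔT = +9.7 × 2 = +19.4°C → T = 25.28°C

25.28°C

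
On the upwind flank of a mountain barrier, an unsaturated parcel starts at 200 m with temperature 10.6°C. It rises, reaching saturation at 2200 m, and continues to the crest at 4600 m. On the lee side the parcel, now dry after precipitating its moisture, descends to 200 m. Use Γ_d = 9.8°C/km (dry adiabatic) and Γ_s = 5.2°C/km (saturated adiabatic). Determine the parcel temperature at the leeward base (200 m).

200–2200 m, dry: Δz = 2 km ⇒ ΔT = -19.6°C; T = -9°C
2200–4600 m, saturated: Δz = 2.4 km ⇒ ΔT = -12.48°C; T = -21.48°C
4600–200 m, dry descent: Δz = 4.4 km ⇒ ΔT = +43.12°C; T = 21.64°C

21.64°C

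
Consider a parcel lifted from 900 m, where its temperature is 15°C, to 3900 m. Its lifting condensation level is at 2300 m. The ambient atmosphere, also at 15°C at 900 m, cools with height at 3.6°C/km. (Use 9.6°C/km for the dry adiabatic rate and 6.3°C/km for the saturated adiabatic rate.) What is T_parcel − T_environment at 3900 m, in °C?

Parcel:
  Dry to 2300 m: -9.6 × 1.4 km = -13.44°C, so T = 1.56°C.
  Saturated to 3900 m: -6.3 × 1.6 km = -10.08°C, so T = -8.52°C.
Environment:
  Environment to 3900 m: -3.6 × 3 km = -10.8°C, so T = 4.2°C.
T_parcel − T_env = -8.52 − 4.2 = -12.72°C

-12.72°C (parcel cooler than environment)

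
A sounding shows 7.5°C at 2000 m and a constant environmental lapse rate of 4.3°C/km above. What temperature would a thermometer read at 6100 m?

From 2000 m to 6100 m (environmental): cools by 4.3 × 4.1 = 17.63°C, giving -10.13°C.

-10.13°C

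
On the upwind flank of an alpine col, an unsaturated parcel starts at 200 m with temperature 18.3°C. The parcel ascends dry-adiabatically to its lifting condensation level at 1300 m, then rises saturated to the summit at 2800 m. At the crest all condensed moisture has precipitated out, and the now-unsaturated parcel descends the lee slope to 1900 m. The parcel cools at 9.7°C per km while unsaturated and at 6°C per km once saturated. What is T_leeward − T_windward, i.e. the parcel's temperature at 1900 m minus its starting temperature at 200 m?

-10.94°C

200 → 1300 m (dry, 9.7°C/km): ΔT = -9.7 × 1.1 = -10.67°C → T = 7.63°C
1300 → 2800 m (saturated, 6°C/km): ΔT = -6 × 1.5 = -9°C → T = -1.37°C
2800 → 1900 m (dry descent, 9.7°C/km): ΔT = +9.7 × 0.9 = +8.73°C → T = 7.36°C
Net change vs windward start: 7.36 − 18.3 = -10.94°C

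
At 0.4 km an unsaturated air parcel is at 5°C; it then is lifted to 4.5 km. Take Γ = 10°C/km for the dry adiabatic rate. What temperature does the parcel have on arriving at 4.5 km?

-36°C

400–4500 m, dry adiabatic: Δz = 4.1 km ⇒ ΔT = -41°C; T = -36°C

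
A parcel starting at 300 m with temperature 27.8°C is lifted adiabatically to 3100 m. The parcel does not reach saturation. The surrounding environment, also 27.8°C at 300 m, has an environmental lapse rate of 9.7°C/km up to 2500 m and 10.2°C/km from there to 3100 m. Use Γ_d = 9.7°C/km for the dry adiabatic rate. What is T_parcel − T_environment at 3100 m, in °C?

+0.3°C (parcel warmer than environment)

Parcel:
  300–3100 m, dry: Δz = 2.8 km ⇒ ΔT = -27.16°C; T = 0.64°C
Environment:
  300–2500 m, environment, lower layer: Δz = 2.2 km ⇒ ΔT = -21.34°C; T = 6.46°C
  2500–3100 m, environment, upper layer: Δz = 0.6 km ⇒ ΔT = -6.12°C; T = 0.34°C
T_parcel − T_env = 0.64 − 0.34 = +0.3°C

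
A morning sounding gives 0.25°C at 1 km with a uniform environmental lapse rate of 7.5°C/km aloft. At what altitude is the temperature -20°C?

Height above start = (0.25 − (-20)) / 7.5 = 2.7 km
Altitude = 1000 m + 2700 m = 3700 m

3.7 km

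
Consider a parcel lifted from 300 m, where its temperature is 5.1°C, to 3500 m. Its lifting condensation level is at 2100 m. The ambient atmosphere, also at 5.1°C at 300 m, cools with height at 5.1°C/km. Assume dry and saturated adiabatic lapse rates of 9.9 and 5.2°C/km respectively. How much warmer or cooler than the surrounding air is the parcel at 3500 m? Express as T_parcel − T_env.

Parcel:
  300–2100 m, dry: Δz = 1.8 km ⇒ ΔT = -17.82°C; T = -12.72°C
  2100–3500 m, saturated: Δz = 1.4 km ⇒ ΔT = -7.28°C; T = -20°C
Environment:
  300–3500 m, environment: Δz = 3.2 km ⇒ ΔT = -16.32°C; T = -11.22°C
T_parcel − T_env = -20 − (-11.22) = -8.78°C

-8.78°C (parcel cooler than environment)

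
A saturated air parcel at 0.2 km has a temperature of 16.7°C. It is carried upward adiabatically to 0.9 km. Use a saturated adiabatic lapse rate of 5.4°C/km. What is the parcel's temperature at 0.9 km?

200–900 m, saturated adiabatic: Δz = 0.7 km ⇒ ΔT = -3.78°C; T = 12.92°C

12.92°C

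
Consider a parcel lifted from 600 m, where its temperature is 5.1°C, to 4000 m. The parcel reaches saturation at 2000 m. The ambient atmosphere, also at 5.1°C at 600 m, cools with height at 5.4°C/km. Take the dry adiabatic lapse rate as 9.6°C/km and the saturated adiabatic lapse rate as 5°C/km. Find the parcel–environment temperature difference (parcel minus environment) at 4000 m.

-5.08°C (parcel cooler than environment)

Parcel:
  From 600 m to 2000 m (dry): cools by 9.6 × 1.4 = 13.44°C, giving -8.34°C.
  From 2000 m to 4000 m (saturated): cools by 5 × 2 = 10°C, giving -18.34°C.
Environment:
  From 600 m to 4000 m (environment): cools by 5.4 × 3.4 = 18.36°C, giving -13.26°C.
T_parcel − T_env = -18.34 − (-13.26) = -5.08°C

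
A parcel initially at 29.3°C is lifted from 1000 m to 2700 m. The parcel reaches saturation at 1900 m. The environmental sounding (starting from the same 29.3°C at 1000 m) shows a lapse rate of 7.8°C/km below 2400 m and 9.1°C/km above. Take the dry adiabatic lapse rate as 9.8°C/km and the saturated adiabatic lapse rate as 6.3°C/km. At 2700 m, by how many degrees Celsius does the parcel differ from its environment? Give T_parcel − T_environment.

Parcel:
  Dry to 1900 m: -9.8 × 0.9 km = -8.82°C, so T = 20.48°C.
  Saturated to 2700 m: -6.3 × 0.8 km = -5.04°C, so T = 15.44°C.
Environment:
  Environment, lower layer to 2400 m: -7.8 × 1.4 km = -10.92°C, so T = 18.38°C.
  Environment, upper layer to 2700 m: -9.1 × 0.3 km = -2.73°C, so T = 15.65°C.
T_parcel − T_env = 15.44 − 15.65 = -0.21°C

-0.21°C (parcel cooler than environment)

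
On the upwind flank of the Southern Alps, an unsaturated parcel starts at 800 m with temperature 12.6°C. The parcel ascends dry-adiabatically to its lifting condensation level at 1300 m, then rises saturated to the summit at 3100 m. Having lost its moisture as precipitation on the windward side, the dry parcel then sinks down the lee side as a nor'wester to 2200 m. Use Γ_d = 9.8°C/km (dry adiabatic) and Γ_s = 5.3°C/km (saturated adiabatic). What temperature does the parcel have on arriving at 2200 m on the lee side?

6.98°C

Dry to 1300 m: -9.8 × 0.5 km = -4.9°C, so T = 7.7°C.
Saturated to 3100 m: -5.3 × 1.8 km = -9.54°C, so T = -1.84°C.
Dry descent to 2200 m: +9.8 × 0.9 km = +8.82°C, so T = 6.98°C.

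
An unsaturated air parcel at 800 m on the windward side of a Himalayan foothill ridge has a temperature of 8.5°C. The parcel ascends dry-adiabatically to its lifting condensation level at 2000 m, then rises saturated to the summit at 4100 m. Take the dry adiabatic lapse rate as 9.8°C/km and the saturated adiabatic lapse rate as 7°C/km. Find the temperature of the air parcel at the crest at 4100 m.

From 800 m to 2000 m (dry): cools by 9.8 × 1.2 = 11.76°C, giving -3.26°C.
From 2000 m to 4100 m (saturated): cools by 7 × 2.1 = 14.7°C, giving -17.96°C.

-17.96°C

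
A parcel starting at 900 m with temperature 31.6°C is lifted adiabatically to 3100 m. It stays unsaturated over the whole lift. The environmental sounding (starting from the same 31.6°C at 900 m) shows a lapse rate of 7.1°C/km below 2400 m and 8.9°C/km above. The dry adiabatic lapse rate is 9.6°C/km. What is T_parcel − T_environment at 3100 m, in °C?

Parcel:
  From 900 m to 3100 m (dry): cools by 9.6 × 2.2 = 21.12°C, giving 10.48°C.
Environment:
  From 900 m to 2400 m (environment, lower layer): cools by 7.1 × 1.5 = 10.65°C, giving 20.95°C.
  From 2400 m to 3100 m (environment, upper layer): cools by 8.9 × 0.7 = 6.23°C, giving 14.72°C.
T_parcel − T_env = 10.48 − 14.72 = -4.24°C

-4.24°C (parcel cooler than environment)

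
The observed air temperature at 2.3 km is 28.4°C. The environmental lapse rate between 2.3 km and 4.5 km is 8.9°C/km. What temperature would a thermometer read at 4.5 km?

8.82°C

Environmental to 4500 m: -8.9 × 2.2 km = -19.58°C, so T = 8.82°C.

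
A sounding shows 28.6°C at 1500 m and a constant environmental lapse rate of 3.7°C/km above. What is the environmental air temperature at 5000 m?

Environmental to 5000 m: -3.7 × 3.5 km = -12.95°C, so T = 15.65°C.

15.65°C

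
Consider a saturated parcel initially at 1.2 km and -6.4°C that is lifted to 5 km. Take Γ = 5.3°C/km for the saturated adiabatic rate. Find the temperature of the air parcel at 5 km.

1200–5000 m, saturated adiabatic: Δz = 3.8 km ⇒ ΔT = -20.14°C; T = -26.54°C

-26.54°C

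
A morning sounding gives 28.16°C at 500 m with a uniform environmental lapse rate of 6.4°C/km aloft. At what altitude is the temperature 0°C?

4900 m

Height above start = (28.16 − 0) / 6.4 = 4.4 km
Altitude = 500 m + 4400 m = 4900 m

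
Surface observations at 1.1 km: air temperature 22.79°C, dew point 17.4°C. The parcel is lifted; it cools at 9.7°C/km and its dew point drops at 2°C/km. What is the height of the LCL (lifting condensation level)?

1.8 km

T and T_d converge at 9.7 − 2 = 7.7°C per km
Height above start = (22.79 − 17.4) / 7.7 = 0.7 km
LCL altitude = 1100 m + 700 m = 1800 m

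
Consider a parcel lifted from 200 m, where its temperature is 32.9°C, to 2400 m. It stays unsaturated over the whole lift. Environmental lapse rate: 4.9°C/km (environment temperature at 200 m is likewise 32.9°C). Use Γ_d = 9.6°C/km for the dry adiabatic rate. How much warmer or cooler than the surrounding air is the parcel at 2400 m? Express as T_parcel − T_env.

Parcel:
  Dry to 2400 m: -9.6 × 2.2 km = -21.12°C, so T = 11.78°C.
Environment:
  Environment to 2400 m: -4.9 × 2.2 km = -10.78°C, so T = 22.12°C.
T_parcel − T_env = 11.78 − 22.12 = -10.34°C

-10.34°C (parcel cooler than environment)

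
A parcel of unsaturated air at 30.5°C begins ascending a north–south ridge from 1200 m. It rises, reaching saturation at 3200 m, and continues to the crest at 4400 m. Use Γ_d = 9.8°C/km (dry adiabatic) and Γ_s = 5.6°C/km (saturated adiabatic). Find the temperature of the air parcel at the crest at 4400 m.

From 1200 m to 3200 m (dry): cools by 9.8 × 2 = 19.6°C, giving 10.9°C.
From 3200 m to 4400 m (saturated): cools by 5.6 × 1.2 = 6.72°C, giving 4.18°C.

4.18°C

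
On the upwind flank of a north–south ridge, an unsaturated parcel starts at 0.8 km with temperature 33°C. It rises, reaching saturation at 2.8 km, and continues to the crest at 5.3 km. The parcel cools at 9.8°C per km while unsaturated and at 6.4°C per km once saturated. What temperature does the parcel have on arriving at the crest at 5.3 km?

-2.6°C

800 → 2800 m (dry, 9.8°C/km): ΔT = -9.8 × 2 = -19.6°C → T = 13.4°C
2800 → 5300 m (saturated, 6.4°C/km): ΔT = -6.4 × 2.5 = -16°C → T = -2.6°C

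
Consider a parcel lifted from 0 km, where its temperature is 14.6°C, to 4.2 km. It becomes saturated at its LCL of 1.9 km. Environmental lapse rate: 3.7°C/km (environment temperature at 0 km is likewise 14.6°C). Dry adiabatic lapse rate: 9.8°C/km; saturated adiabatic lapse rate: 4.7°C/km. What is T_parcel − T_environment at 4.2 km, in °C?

Parcel:
  From 0 m to 1900 m (dry): cools by 9.8 × 1.9 = 18.62°C, giving -4.02°C.
  From 1900 m to 4200 m (saturated): cools by 4.7 × 2.3 = 10.81°C, giving -14.83°C.
Environment:
  From 0 m to 4200 m (environment): cools by 3.7 × 4.2 = 15.54°C, giving -0.94°C.
T_parcel − T_env = -14.83 − (-0.94) = -13.89°C

-13.89°C (parcel cooler than environment)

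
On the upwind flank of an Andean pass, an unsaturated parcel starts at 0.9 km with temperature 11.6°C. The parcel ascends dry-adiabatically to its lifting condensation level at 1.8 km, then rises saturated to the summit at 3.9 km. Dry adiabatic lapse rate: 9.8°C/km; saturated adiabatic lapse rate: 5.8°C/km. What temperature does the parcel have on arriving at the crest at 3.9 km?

From 900 m to 1800 m (dry): cools by 9.8 × 0.9 = 8.82°C, giving 2.78°C.
From 1800 m to 3900 m (saturated): cools by 5.8 × 2.1 = 12.18°C, giving -9.4°C.

-9.4°C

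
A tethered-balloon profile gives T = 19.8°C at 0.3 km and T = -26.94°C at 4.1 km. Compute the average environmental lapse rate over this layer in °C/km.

Γ = −ΔT/Δz = (19.8 − (-26.94)) / (4100 − 300) m
  = 46.74°C / 3.8 km = 12.3°C/km

12.3°C/km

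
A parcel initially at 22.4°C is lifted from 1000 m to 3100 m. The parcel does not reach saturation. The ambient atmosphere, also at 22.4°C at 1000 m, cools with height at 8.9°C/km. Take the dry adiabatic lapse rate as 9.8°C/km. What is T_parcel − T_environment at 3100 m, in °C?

Parcel:
  Dry to 3100 m: -9.8 × 2.1 km = -20.58°C, so T = 1.82°C.
Environment:
  Environment to 3100 m: -8.9 × 2.1 km = -18.69°C, so T = 3.71°C.
T_parcel − T_env = 1.82 − 3.71 = -1.89°C

-1.89°C (parcel cooler than environment)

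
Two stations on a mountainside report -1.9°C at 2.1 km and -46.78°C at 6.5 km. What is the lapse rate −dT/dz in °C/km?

10.2°C/km

Γ = −ΔT/Δz = (-1.9 − (-46.78)) / (6500 − 2100) m
  = 44.88°C / 4.4 km = 10.2°C/km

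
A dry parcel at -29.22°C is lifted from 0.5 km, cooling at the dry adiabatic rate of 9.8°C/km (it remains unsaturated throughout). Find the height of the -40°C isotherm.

1.6 km

Height above start = (-29.22 − (-40)) / 9.8 = 1.1 km
Altitude = 500 m + 1100 m = 1600 m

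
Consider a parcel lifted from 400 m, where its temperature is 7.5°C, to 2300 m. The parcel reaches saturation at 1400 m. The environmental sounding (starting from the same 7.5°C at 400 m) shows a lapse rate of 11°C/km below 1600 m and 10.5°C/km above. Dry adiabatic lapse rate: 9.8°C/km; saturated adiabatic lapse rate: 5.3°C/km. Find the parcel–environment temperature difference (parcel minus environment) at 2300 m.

Parcel:
  400 → 1400 m (dry, 9.8°C/km): ΔT = -9.8 × 1 = -9.8°C → T = -2.3°C
  1400 → 2300 m (saturated, 5.3°C/km): ΔT = -5.3 × 0.9 = -4.77°C → T = -7.07°C
Environment:
  400 → 1600 m (environment, lower layer, 11°C/km): ΔT = -11 × 1.2 = -13.2°C → T = -5.7°C
  1600 → 2300 m (environment, upper layer, 10.5°C/km): ΔT = -10.5 × 0.7 = -7.35°C → T = -13.05°C
T_parcel − T_env = -7.07 − (-13.05) = +5.98°C

+5.98°C (parcel warmer than environment)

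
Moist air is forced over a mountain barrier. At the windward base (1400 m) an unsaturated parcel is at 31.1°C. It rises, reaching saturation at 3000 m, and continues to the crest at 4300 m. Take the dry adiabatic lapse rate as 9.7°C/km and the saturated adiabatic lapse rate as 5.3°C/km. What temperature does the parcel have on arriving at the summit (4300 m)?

1400–3000 m, dry: Δz = 1.6 km ⇒ ΔT = -15.52°C; T = 15.58°C
3000–4300 m, saturated: Δz = 1.3 km ⇒ ΔT = -6.89°C; T = 8.69°C

8.69°C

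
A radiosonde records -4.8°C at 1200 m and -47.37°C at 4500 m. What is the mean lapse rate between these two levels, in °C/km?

Γ = −ΔT/Δz = (-4.8 − (-47.37)) / (4500 − 1200) m
  = 42.57°C / 3.3 km = 12.9°C/km

12.9°C/km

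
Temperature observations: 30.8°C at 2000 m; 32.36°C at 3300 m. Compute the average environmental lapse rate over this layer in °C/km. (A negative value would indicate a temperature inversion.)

-1.2°C/km

Γ = −ΔT/Δz = (30.8 − 32.36) / (3300 − 2000) m
  = -1.56°C / 1.3 km = -1.2°C/km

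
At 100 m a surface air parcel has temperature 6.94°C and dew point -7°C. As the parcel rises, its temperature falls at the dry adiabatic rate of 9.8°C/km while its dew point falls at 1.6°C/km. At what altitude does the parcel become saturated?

T and T_d converge at 9.8 − 1.6 = 8.2°C per km
Height above start = (6.94 − (-7)) / 8.2 = 1.7 km
LCL altitude = 100 m + 1700 m = 1800 m

1800 m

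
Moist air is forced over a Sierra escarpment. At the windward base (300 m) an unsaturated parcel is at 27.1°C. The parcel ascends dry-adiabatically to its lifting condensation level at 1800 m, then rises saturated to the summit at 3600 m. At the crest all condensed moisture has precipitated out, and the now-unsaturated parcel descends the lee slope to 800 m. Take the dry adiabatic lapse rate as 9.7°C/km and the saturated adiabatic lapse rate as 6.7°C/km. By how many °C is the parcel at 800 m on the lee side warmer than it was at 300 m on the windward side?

+0.55°C

300 → 1800 m (dry, 9.7°C/km): ΔT = -9.7 × 1.5 = -14.55°C → T = 12.55°C
1800 → 3600 m (saturated, 6.7°C/km): ΔT = -6.7 × 1.8 = -12.06°C → T = 0.49°C
3600 → 800 m (dry descent, 9.7°C/km): ΔT = +9.7 × 2.8 = +27.16°C → T = 27.65°C
Net change vs windward start: 27.65 − 27.1 = +0.55°C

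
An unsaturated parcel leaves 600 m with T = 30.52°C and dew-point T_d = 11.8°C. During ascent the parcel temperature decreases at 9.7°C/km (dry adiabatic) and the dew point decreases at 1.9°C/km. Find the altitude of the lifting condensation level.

T and T_d converge at 9.7 − 1.9 = 7.8°C per km
Height above start = (30.52 − 11.8) / 7.8 = 2.4 km
LCL altitude = 600 m + 2400 m = 3000 m

3000 m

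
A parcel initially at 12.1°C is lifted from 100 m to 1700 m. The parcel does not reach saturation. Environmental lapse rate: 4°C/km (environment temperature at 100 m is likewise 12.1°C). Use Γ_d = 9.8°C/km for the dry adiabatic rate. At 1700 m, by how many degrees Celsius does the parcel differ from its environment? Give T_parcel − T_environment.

Parcel:
  100–1700 m, dry: Δz = 1.6 km ⇒ ΔT = -15.68°C; T = -3.58°C
Environment:
  100–1700 m, environment: Δz = 1.6 km ⇒ ΔT = -6.4°C; T = 5.7°C
T_parcel − T_env = -3.58 − 5.7 = -9.28°C

-9.28°C (parcel cooler than environment)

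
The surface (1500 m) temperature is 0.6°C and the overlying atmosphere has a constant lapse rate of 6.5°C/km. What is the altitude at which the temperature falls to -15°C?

Height above start = (0.6 − (-15)) / 6.5 = 2.4 km
Altitude = 1500 m + 2400 m = 3900 m

3900 m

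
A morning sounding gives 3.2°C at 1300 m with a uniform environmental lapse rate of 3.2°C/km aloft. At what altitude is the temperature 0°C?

Height above start = (3.2 − 0) / 3.2 = 1 km
Altitude = 1300 m + 1000 m = 2300 m

2300 m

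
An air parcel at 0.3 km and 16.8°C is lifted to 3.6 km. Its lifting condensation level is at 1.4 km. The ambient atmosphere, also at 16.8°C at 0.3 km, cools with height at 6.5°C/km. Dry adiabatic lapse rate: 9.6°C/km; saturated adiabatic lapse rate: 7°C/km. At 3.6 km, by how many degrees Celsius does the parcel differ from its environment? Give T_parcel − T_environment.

Parcel:
  300 → 1400 m (dry, 9.6°C/km): ΔT = -9.6 × 1.1 = -10.56°C → T = 6.24°C
  1400 → 3600 m (saturated, 7°C/km): ΔT = -7 × 2.2 = -15.4°C → T = -9.16°C
Environment:
  300 → 3600 m (environment, 6.5°C/km): ΔT = -6.5 × 3.3 = -21.45°C → T = -4.65°C
T_parcel − T_env = -9.16 − (-4.65) = -4.51°C

-4.51°C (parcel cooler than environment)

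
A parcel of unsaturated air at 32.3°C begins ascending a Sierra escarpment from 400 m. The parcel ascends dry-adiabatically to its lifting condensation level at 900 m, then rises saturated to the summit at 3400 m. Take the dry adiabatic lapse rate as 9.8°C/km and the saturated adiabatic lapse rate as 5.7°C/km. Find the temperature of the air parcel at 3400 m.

13.15°C

400–900 m, dry: Δz = 0.5 km ⇒ ΔT = -4.9°C; T = 27.4°C
900–3400 m, saturated: Δz = 2.5 km ⇒ ΔT = -14.25°C; T = 13.15°C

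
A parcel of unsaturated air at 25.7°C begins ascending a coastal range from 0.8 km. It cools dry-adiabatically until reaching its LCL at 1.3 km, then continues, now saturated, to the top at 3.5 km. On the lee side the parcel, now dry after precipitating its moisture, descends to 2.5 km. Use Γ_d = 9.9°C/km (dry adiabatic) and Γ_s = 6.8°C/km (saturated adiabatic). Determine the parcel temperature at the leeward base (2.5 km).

15.69°C

From 800 m to 1300 m (dry): cools by 9.9 × 0.5 = 4.95°C, giving 20.75°C.
From 1300 m to 3500 m (saturated): cools by 6.8 × 2.2 = 14.96°C, giving 5.79°C.
From 3500 m to 2500 m (dry descent): warms by 9.9 × 1 = 9.9°C, giving 15.69°C.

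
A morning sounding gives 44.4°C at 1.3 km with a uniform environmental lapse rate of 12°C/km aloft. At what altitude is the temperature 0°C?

Height above start = (44.4 − 0) / 12 = 3.7 km
Altitude = 1300 m + 3700 m = 5000 m

5 km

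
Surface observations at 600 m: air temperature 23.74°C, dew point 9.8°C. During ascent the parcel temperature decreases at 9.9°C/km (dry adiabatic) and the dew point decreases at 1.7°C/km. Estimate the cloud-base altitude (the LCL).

2300 m

T and T_d converge at 9.9 − 1.7 = 8.2°C per km
Height above start = (23.74 − 9.8) / 8.2 = 1.7 km
LCL altitude = 600 m + 1700 m = 2300 m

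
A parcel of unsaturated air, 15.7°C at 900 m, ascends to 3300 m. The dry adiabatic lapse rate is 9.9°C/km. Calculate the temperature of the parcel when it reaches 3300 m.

900 → 3300 m (dry adiabatic, 9.9°C/km): ΔT = -9.9 × 2.4 = -23.76°C → T = -8.06°C

-8.06°C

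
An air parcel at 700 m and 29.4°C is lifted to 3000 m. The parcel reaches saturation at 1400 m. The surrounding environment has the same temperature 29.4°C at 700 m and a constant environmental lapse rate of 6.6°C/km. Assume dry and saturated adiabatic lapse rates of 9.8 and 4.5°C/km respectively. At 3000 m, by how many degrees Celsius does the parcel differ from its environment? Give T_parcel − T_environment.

+1.12°C (parcel warmer than environment)

Parcel:
  Dry to 1400 m: -9.8 × 0.7 km = -6.86°C, so T = 22.54°C.
  Saturated to 3000 m: -4.5 × 1.6 km = -7.2°C, so T = 15.34°C.
Environment:
  Environment to 3000 m: -6.6 × 2.3 km = -15.18°C, so T = 14.22°C.
T_parcel − T_env = 15.34 − 14.22 = +1.12°C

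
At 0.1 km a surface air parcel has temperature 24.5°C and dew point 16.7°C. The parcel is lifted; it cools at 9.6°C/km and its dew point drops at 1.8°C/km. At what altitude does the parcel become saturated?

T and T_d converge at 9.6 − 1.8 = 7.8°C per km
Height above start = (24.5 − 16.7) / 7.8 = 1 km
LCL altitude = 100 m + 1000 m = 1100 m

1.1 km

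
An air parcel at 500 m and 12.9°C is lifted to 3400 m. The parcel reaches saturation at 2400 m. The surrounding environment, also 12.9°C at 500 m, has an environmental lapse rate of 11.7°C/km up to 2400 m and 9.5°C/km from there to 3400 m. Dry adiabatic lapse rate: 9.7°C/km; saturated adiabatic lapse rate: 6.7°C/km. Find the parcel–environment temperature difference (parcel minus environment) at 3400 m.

Parcel:
  From 500 m to 2400 m (dry): cools by 9.7 × 1.9 = 18.43°C, giving -5.53°C.
  From 2400 m to 3400 m (saturated): cools by 6.7 × 1 = 6.7°C, giving -12.23°C.
Environment:
  From 500 m to 2400 m (environment, lower layer): cools by 11.7 × 1.9 = 22.23°C, giving -9.33°C.
  From 2400 m to 3400 m (environment, upper layer): cools by 9.5 × 1 = 9.5°C, giving -18.83°C.
T_parcel − T_env = -12.23 − (-18.83) = +6.6°C

+6.6°C (parcel warmer than environment)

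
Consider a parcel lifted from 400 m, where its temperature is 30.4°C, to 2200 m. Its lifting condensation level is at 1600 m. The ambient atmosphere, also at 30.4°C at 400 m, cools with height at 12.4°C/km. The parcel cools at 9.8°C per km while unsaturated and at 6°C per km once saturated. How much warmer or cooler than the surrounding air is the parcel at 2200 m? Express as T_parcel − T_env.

Parcel:
  400 → 1600 m (dry, 9.8°C/km): ΔT = -9.8 × 1.2 = -11.76°C → T = 18.64°C
  1600 → 2200 m (saturated, 6°C/km): ΔT = -6 × 0.6 = -3.6°C → T = 15.04°C
Environment:
  400 → 2200 m (environment, 12.4°C/km): ΔT = -12.4 × 1.8 = -22.32°C → T = 8.08°C
T_parcel − T_env = 15.04 − 8.08 = +6.96°C

+6.96°C (parcel warmer than environment)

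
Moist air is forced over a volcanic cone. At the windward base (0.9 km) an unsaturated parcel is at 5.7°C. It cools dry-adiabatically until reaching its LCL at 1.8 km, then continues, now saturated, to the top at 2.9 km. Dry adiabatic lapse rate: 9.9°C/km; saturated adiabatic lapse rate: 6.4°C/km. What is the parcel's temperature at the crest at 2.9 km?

900–1800 m, dry: Δz = 0.9 km ⇒ ΔT = -8.91°C; T = -3.21°C
1800–2900 m, saturated: Δz = 1.1 km ⇒ ΔT = -7.04°C; T = -10.25°C

-10.25°C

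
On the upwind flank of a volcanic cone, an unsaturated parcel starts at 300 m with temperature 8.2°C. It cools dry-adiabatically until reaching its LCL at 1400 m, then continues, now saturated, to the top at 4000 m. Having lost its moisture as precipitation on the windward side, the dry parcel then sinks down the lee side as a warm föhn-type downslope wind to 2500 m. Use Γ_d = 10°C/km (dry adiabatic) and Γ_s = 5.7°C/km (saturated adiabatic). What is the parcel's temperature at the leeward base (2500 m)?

-2.62°C

300 → 1400 m (dry, 10°C/km): ΔT = -10 × 1.1 = -11°C → T = -2.8°C
1400 → 4000 m (saturated, 5.7°C/km): ΔT = -5.7 × 2.6 = -14.82°C → T = -17.62°C
4000 → 2500 m (dry descent, 10°C/km): ΔT = +10 × 1.5 = +15°C → T = -2.62°C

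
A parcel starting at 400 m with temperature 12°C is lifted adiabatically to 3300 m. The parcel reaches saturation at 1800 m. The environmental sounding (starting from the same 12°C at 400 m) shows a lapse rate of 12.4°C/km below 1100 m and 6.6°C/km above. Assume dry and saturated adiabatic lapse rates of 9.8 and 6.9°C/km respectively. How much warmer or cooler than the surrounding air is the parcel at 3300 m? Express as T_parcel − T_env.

Parcel:
  From 400 m to 1800 m (dry): cools by 9.8 × 1.4 = 13.72°C, giving -1.72°C.
  From 1800 m to 3300 m (saturated): cools by 6.9 × 1.5 = 10.35°C, giving -12.07°C.
Environment:
  From 400 m to 1100 m (environment, lower layer): cools by 12.4 × 0.7 = 8.68°C, giving 3.32°C.
  From 1100 m to 3300 m (environment, upper layer): cools by 6.6 × 2.2 = 14.52°C, giving -11.2°C.
T_parcel − T_env = -12.07 − (-11.2) = -0.87°C

-0.87°C (parcel cooler than environment)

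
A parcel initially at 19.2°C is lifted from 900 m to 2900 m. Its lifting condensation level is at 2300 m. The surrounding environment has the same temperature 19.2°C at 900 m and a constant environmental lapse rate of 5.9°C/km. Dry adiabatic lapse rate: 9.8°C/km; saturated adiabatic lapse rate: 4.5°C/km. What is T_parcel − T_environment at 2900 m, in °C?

Parcel:
  Dry to 2300 m: -9.8 × 1.4 km = -13.72°C, so T = 5.48°C.
  Saturated to 2900 m: -4.5 × 0.6 km = -2.7°C, so T = 2.78°C.
Environment:
  Environment to 2900 m: -5.9 × 2 km = -11.8°C, so T = 7.4°C.
T_parcel − T_env = 2.78 − 7.4 = -4.62°C

-4.62°C (parcel cooler than environment)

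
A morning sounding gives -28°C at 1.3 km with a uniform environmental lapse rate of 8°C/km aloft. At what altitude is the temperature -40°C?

2.8 km

Height above start = (-28 − (-40)) / 8 = 1.5 km
Altitude = 1300 m + 1500 m = 2800 m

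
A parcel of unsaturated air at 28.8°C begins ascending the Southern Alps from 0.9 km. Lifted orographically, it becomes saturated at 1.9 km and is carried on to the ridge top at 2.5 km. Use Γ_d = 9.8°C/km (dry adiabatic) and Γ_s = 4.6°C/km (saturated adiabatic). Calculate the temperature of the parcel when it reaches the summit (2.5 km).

16.24°C

From 900 m to 1900 m (dry): cools by 9.8 × 1 = 9.8°C, giving 19°C.
From 1900 m to 2500 m (saturated): cools by 4.6 × 0.6 = 2.76°C, giving 16.24°C.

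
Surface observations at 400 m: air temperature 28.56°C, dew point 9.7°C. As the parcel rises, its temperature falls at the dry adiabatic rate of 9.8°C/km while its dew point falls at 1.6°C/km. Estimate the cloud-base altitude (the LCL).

2700 m

T and T_d converge at 9.8 − 1.6 = 8.2°C per km
Height above start = (28.56 − 9.7) / 8.2 = 2.3 km
LCL altitude = 400 m + 2300 m = 2700 m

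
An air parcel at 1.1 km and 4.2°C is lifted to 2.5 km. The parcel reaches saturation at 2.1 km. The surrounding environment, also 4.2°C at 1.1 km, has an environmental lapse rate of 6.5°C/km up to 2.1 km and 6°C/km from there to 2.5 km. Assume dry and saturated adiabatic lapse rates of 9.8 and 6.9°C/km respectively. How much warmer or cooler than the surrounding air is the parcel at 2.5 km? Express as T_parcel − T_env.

Parcel:
  Dry to 2100 m: -9.8 × 1 km = -9.8°C, so T = -5.6°C.
  Saturated to 2500 m: -6.9 × 0.4 km = -2.76°C, so T = -8.36°C.
Environment:
  Environment, lower layer to 2100 m: -6.5 × 1 km = -6.5°C, so T = -2.3°C.
  Environment, upper layer to 2500 m: -6 × 0.4 km = -2.4°C, so T = -4.7°C.
T_parcel − T_env = -8.36 − (-4.7) = -3.66°C

-3.66°C (parcel cooler than environment)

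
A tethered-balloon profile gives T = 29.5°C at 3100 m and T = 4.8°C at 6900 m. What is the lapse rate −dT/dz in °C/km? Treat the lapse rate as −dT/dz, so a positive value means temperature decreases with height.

Γ = −ΔT/Δz = (29.5 − 4.8) / (6900 − 3100) m
  = 24.7°C / 3.8 km = 6.5°C/km

6.5°C/km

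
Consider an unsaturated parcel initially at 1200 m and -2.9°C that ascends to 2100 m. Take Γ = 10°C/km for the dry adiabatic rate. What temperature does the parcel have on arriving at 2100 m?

-11.9°C

Dry adiabatic to 2100 m: -10 × 0.9 km = -9°C, so T = -11.9°C.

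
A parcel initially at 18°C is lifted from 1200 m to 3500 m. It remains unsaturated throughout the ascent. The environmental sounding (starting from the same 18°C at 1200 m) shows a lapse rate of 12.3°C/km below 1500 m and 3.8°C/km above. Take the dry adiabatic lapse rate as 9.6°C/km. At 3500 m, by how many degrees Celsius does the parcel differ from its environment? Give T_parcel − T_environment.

Parcel:
  From 1200 m to 3500 m (dry): cools by 9.6 × 2.3 = 22.08°C, giving -4.08°C.
Environment:
  From 1200 m to 1500 m (environment, lower layer): cools by 12.3 × 0.3 = 3.69°C, giving 14.31°C.
  From 1500 m to 3500 m (environment, upper layer): cools by 3.8 × 2 = 7.6°C, giving 6.71°C.
T_parcel − T_env = -4.08 − 6.71 = -10.79°C

-10.79°C (parcel cooler than environment)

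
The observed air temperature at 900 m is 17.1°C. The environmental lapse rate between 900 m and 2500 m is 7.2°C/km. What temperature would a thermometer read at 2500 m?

5.58°C

900 → 2500 m (environmental, 7.2°C/km): ΔT = -7.2 × 1.6 = -11.52°C → T = 5.58°C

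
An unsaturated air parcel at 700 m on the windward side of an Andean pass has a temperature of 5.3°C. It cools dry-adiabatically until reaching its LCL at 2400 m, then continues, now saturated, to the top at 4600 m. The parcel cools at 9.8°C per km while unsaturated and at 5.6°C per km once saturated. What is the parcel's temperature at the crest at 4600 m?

From 700 m to 2400 m (dry): cools by 9.8 × 1.7 = 16.66°C, giving -11.36°C.
From 2400 m to 4600 m (saturated): cools by 5.6 × 2.2 = 12.32°C, giving -23.68°C.

-23.68°C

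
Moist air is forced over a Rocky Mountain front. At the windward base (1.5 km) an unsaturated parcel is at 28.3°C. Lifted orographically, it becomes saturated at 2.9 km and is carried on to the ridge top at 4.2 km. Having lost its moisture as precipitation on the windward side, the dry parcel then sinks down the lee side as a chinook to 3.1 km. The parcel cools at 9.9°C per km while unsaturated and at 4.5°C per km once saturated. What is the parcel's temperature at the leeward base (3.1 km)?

19.48°C

1500 → 2900 m (dry, 9.9°C/km): ΔT = -9.9 × 1.4 = -13.86°C → T = 14.44°C
2900 → 4200 m (saturated, 4.5°C/km): ΔT = -4.5 × 1.3 = -5.85°C → T = 8.59°C
4200 → 3100 m (dry descent, 9.9°C/km): ΔT = +9.9 × 1.1 = +10.89°C → T = 19.48°C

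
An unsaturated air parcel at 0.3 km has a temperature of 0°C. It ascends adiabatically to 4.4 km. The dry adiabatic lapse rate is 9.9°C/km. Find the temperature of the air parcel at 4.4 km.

-40.59°C

300 → 4400 m (dry adiabatic, 9.9°C/km): ΔT = -9.9 × 4.1 = -40.59°C → T = -40.59°C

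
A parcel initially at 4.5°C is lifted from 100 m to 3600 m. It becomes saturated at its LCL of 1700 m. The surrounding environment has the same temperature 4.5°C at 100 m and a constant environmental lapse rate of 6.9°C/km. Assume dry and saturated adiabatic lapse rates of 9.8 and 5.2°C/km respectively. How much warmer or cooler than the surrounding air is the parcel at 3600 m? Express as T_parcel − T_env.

-1.41°C (parcel cooler than environment)

Parcel:
  From 100 m to 1700 m (dry): cools by 9.8 × 1.6 = 15.68°C, giving -11.18°C.
  From 1700 m to 3600 m (saturated): cools by 5.2 × 1.9 = 9.88°C, giving -21.06°C.
Environment:
  From 100 m to 3600 m (environment): cools by 6.9 × 3.5 = 24.15°C, giving -19.65°C.
T_parcel − T_env = -21.06 − (-19.65) = -1.41°C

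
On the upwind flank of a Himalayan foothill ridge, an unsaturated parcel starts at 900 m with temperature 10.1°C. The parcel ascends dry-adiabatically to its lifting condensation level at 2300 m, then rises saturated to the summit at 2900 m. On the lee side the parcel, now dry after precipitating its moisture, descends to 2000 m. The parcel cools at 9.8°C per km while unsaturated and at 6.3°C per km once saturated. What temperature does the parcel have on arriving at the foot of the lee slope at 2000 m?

900 → 2300 m (dry, 9.8°C/km): ΔT = -9.8 × 1.4 = -13.72°C → T = -3.62°C
2300 → 2900 m (saturated, 6.3°C/km): ΔT = -6.3 × 0.6 = -3.78°C → T = -7.4°C
2900 → 2000 m (dry descent, 9.8°C/km): ΔT = +9.8 × 0.9 = +8.82°C → T = 1.42°C

1.42°C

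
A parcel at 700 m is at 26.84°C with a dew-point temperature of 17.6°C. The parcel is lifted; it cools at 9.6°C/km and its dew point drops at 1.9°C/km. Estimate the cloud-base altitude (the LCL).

1900 m

T and T_d converge at 9.6 − 1.9 = 7.7°C per km
Height above start = (26.84 − 17.6) / 7.7 = 1.2 km
LCL altitude = 700 m + 1200 m = 1900 m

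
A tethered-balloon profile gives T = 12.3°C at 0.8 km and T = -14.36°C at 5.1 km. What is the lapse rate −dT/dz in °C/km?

6.2°C/km

Γ = −ΔT/Δz = (12.3 − (-14.36)) / (5100 − 800) m
  = 26.66°C / 4.3 km = 6.2°C/km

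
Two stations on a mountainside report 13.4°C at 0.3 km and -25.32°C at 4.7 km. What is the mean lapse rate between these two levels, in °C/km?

8.8°C/km

Γ = −ΔT/Δz = (13.4 − (-25.32)) / (4700 − 300) m
  = 38.72°C / 4.4 km = 8.8°C/km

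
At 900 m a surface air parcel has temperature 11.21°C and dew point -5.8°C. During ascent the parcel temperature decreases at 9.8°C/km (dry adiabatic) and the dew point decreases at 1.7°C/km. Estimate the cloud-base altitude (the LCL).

T and T_d converge at 9.8 − 1.7 = 8.1°C per km
Height above start = (11.21 − (-5.8)) / 8.1 = 2.1 km
LCL altitude = 900 m + 2100 m = 3000 m

3000 m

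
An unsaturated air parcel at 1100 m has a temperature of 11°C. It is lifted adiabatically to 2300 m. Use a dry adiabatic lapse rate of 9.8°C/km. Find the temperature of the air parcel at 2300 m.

-0.76°C

From 1100 m to 2300 m (dry adiabatic): cools by 9.8 × 1.2 = 11.76°C, giving -0.76°C.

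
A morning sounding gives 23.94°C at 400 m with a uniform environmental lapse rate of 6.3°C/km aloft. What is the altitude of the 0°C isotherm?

Height above start = (23.94 − 0) / 6.3 = 3.8 km
Altitude = 400 m + 3800 m = 4200 m

4200 m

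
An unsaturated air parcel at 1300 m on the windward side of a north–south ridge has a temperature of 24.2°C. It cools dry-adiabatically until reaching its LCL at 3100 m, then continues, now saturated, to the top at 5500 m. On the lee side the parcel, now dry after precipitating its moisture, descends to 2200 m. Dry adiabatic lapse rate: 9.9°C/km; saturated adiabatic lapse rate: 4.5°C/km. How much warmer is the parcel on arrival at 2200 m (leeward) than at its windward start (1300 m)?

+4.05°C

Dry to 3100 m: -9.9 × 1.8 km = -17.82°C, so T = 6.38°C.
Saturated to 5500 m: -4.5 × 2.4 km = -10.8°C, so T = -4.42°C.
Dry descent to 2200 m: +9.9 × 3.3 km = +32.67°C, so T = 28.25°C.
Net change vs windward start: 28.25 − 24.2 = +4.05°C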